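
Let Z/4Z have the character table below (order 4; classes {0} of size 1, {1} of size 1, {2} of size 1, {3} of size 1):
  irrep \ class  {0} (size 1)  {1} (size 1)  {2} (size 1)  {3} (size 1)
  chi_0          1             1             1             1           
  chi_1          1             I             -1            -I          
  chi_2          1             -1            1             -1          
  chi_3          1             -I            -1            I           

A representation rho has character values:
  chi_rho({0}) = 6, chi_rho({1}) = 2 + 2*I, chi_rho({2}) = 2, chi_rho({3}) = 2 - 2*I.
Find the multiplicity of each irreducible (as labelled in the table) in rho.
Multiplicities: chi_0: 3, chi_1: 2, chi_2: 1, chi_3: 0.

Derivation: Use <chi_rho, chi> = (1/|G|) sum_C |C| * chi_rho(C) * conj(chi(C)) with |G| = 4 for each irreducible chi in the table:
  <chi_rho, chi_0> = (1/4)[1*(6)*conj(1) + 1*(2 + 2*I)*conj(1) + 1*(2)*conj(1) + 1*(2 - 2*I)*conj(1)]
      = (1/4)[(6) + (2 + 2*I) + (2) + (2 - 2*I)] = 12/4 = 3
  <chi_rho, chi_1> = (1/4)[1*(6)*conj(1) + 1*(2 + 2*I)*conj(I) + 1*(2)*conj(-1) + 1*(2 - 2*I)*conj(-I)]
      = (1/4)[(6) + (2 - 2*I) + (-2) + (2 + 2*I)] = 8/4 = 2
  <chi_rho, chi_2> = (1/4)[1*(6)*conj(1) + 1*(2 + 2*I)*conj(-1) + 1*(2)*conj(1) + 1*(2 - 2*I)*conj(-1)]
      = (1/4)[(6) + (-2 - 2*I) + (2) + (-2 + 2*I)] = 4/4 = 1
  <chi_rho, chi_3> = (1/4)[1*(6)*conj(1) + 1*(2 + 2*I)*conj(-I) + 1*(2)*conj(-1) + 1*(2 - 2*I)*conj(I)]
      = (1/4)[(6) + (-2 + 2*I) + (-2) + (-2 - 2*I)] = 0/4 = 0
(Exp terms are combined using exp(i*s)*conj(exp(i*t)) = exp(i*(s-t)), and sums of them are collapsed using the identity that for every m > 1 the m distinct m-th roots of unity sum to 0, e.g. 1 + exp(2*I*pi/3) + exp(-2*I*pi/3) = 0.)
Dimension check: dim(rho) = sum (mult * dim) = 3*1 + 2*1 + 1*1 + 0*1 = 6 = chi_rho(e) = 6.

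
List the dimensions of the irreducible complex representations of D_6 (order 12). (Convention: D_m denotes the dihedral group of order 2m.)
Dimensions: 1, 1, 1, 1, 2, 2

There are 6 irreducibles (= number of conjugacy classes). Their dimensions d_i satisfy sum d_i^2 = |G| = 12: 1 + 1 + 1 + 1 + 4 + 4 = 12.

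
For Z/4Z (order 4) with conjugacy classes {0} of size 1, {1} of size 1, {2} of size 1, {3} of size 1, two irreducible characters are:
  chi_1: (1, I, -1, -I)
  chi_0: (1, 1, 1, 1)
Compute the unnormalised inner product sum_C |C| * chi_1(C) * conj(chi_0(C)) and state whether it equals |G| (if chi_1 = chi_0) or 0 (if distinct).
Sum = 0; so <chi_1, chi_0> = 0 (distinct irreducibles are orthogonal).

Why: Compute term by term over conjugacy classes (|C| * chi_1(C) * conj(chi_0(C))):
  1*(1)*conj(1) + 1*(I)*conj(1) + 1*(-1)*conj(1) + 1*(-I)*conj(1)
  = (1) + (I) + (-1) + (-I)
  = 0.
(Exp terms are combined using exp(i*s)*conj(exp(i*t)) = exp(i*(s-t)), and sums of them are collapsed using the identity that for every m > 1 the m distinct m-th roots of unity sum to 0, e.g. 1 + exp(2*I*pi/3) + exp(-2*I*pi/3) = 0.)
Dividing by |G| = 4 gives 0/4 = 0, matching the row-orthogonality relation <chi_1, chi_0> = [chi_1 = chi_0].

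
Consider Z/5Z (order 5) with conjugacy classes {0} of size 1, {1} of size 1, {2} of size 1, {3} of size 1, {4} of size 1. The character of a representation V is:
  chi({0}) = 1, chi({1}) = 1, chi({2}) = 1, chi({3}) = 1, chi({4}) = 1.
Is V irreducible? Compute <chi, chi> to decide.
Irreducible: <chi, chi> = 1.

Solution. <chi, chi> = (1/|G|) sum_C |C| * |chi(C)|^2 = (1/5)[1*|1|^2 + 1*|1|^2 + 1*|1|^2 + 1*|1|^2 + 1*|1|^2]
  = (1/5)[(1) + (1) + (1) + (1) + (1)] = 5/5 = 1.
(Exp terms are combined using exp(i*s)*conj(exp(i*t)) = exp(i*(s-t)), and sums of them are collapsed using the identity that for every m > 1 the m distinct m-th roots of unity sum to 0, e.g. 1 + exp(2*I*pi/3) + exp(-2*I*pi/3) = 0.)
A character is irreducible iff <chi, chi> = 1, so this representation is irreducible.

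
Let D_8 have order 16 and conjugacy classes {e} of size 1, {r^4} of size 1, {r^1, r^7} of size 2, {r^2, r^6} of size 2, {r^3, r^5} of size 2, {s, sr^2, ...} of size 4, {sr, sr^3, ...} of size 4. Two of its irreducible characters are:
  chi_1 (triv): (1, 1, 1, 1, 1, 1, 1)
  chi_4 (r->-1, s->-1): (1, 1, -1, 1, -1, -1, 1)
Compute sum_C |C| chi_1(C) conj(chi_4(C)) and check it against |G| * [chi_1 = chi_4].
Sum = 0; so <chi_1, chi_4> = 0 (distinct irreducibles are orthogonal).

Explanation: Compute term by term over conjugacy classes (|C| * chi_1(C) * conj(chi_4(C))):
  1*(1)*conj(1) + 1*(1)*conj(1) + 2*(1)*conj(-1) + 2*(1)*conj(1) + 2*(1)*conj(-1) + 4*(1)*conj(-1) + 4*(1)*conj(1)
  = (1) + (1) + (-2) + (2) + (-2) + (-4) + (4)
  = 0.
Dividing by |G| = 16 gives 0/16 = 0, matching the row-orthogonality relation <chi_1, chi_4> = [chi_1 = chi_4].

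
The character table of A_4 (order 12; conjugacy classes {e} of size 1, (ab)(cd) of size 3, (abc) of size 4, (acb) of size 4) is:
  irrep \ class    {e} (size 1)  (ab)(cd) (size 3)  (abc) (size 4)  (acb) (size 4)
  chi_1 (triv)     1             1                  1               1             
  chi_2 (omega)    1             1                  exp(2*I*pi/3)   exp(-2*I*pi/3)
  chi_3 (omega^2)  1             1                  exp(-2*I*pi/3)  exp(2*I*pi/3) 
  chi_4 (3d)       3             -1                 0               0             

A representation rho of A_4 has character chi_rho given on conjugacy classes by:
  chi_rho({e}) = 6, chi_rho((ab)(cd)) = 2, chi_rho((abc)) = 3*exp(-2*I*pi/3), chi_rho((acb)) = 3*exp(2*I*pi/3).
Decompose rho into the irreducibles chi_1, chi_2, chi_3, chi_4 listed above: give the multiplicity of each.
Multiplicities: chi_1: 0, chi_2: 0, chi_3: 3, chi_4: 1.

Justification: Use <chi_rho, chi> = (1/|G|) sum_C |C| * chi_rho(C) * conj(chi(C)) with |G| = 12 for each irreducible chi in the table:
  <chi_rho, chi_1> = (1/12)[1*(6)*conj(1) + 3*(2)*conj(1) + 4*(3*exp(-2*I*pi/3))*conj(1) + 4*(3*exp(2*I*pi/3))*conj(1)]
      = (1/12)[(6) + (6) + (12*exp(-2*I*pi/3)) + (12*exp(2*I*pi/3))] = 0/12 = 0
  <chi_rho, chi_2> = (1/12)[1*(6)*conj(1) + 3*(2)*conj(1) + 4*(3*exp(-2*I*pi/3))*conj(exp(2*I*pi/3)) + 4*(3*exp(2*I*pi/3))*conj(exp(-2*I*pi/3))]
      = (1/12)[(6) + (6) + (12*exp(2*I*pi/3)) + (12*exp(-2*I*pi/3))] = 0/12 = 0
  <chi_rho, chi_3> = (1/12)[1*(6)*conj(1) + 3*(2)*conj(1) + 4*(3*exp(-2*I*pi/3))*conj(exp(-2*I*pi/3)) + 4*(3*exp(2*I*pi/3))*conj(exp(2*I*pi/3))]
      = (1/12)[(6) + (6) + (12) + (12)] = 36/12 = 3
  <chi_rho, chi_4> = (1/12)[1*(6)*conj(3) + 3*(2)*conj(-1) + 4*(3*exp(-2*I*pi/3))*conj(0) + 4*(3*exp(2*I*pi/3))*conj(0)]
      = (1/12)[(18) + (-6) + (0) + (0)] = 12/12 = 1
(Exp terms are combined using exp(i*s)*conj(exp(i*t)) = exp(i*(s-t)), and sums of them are collapsed using the identity that for every m > 1 the m distinct m-th roots of unity sum to 0, e.g. 1 + exp(2*I*pi/3) + exp(-2*I*pi/3) = 0.)
Dimension check: dim(rho) = sum (mult * dim) = 0*1 + 0*1 + 3*1 + 1*3 = 6 = chi_rho(e) = 6.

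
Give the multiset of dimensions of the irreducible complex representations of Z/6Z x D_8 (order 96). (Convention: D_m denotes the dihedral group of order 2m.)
Dimensions: 1, 1, 1, 1, 1, 1, 1, 1, 1, 1, 1, 1, 1, 1, 1, 1, 1, 1, 1, 1, 1, 1, 1, 1, 2, 2, 2, 2, 2, 2, 2, 2, 2, 2, 2, 2, 2, 2, 2, 2, 2, 2

Reasoning: There are 42 irreducibles (= number of conjugacy classes). Their dimensions d_i satisfy sum d_i^2 = |G| = 96: 1 + 1 + 1 + 1 + 1 + 1 + 1 + 1 + 1 + 1 + 1 + 1 + 1 + 1 + 1 + 1 + 1 + 1 + 1 + 1 + 1 + 1 + 1 + 1 + 4 + 4 + 4 + 4 + 4 + 4 + 4 + 4 + 4 + 4 + 4 + 4 + 4 + 4 + 4 + 4 + 4 + 4 = 96. (For the product with Z/6Z: each of the 6 1-dim characters of Z/6Z tensors with each irrep of D_8, giving 6 copies of each D_8-dimension.)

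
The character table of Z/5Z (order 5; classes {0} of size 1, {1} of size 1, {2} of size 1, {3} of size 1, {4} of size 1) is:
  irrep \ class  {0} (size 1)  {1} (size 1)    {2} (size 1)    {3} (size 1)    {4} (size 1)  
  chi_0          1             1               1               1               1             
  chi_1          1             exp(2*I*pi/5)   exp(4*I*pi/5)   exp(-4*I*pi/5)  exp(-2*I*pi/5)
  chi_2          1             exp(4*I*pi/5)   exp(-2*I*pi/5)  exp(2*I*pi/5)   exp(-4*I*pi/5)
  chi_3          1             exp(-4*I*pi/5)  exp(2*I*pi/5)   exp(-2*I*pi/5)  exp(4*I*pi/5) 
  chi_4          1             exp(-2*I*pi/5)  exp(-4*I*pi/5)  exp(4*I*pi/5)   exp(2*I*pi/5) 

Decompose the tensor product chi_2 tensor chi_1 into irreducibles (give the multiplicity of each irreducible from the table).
chi_2 tensor chi_1 = chi_3 (all other irreducibles have multiplicity 0).

Explanation: The character of a tensor product is the pointwise product (chi_2 * chi_1)(C) = chi_2(C) * chi_1(C):
  {0}: (1)*(1), {1}: (exp(4*I*pi/5))*(exp(2*I*pi/5)), {2}: (exp(-2*I*pi/5))*(exp(4*I*pi/5)), {3}: (exp(2*I*pi/5))*(exp(-4*I*pi/5)), {4}: (exp(-4*I*pi/5))*(exp(-2*I*pi/5))
so (chi_2 * chi_1) takes values
  {0} -> 1, {1} -> exp(-4*I*pi/5), {2} -> exp(2*I*pi/5), {3} -> exp(-2*I*pi/5), {4} -> exp(4*I*pi/5).
Now take the inner product of this character with each irreducible chi from the table, <chi_2*chi_1, chi> = (1/5) sum_C |C| (chi_2*chi_1)(C) conj(chi(C)):
  <chi_2*chi_1, chi_0> = (1/5)[1*(1)*conj(1) + 1*(exp(-4*I*pi/5))*conj(1) + 1*(exp(2*I*pi/5))*conj(1) + 1*(exp(-2*I*pi/5))*conj(1) + 1*(exp(4*I*pi/5))*conj(1)]
      = (1/5)[(1) + (exp(-4*I*pi/5)) + (exp(2*I*pi/5)) + (exp(-2*I*pi/5)) + (exp(4*I*pi/5))] = 0/5 = 0
  <chi_2*chi_1, chi_1> = (1/5)[1*(1)*conj(1) + 1*(exp(-4*I*pi/5))*conj(exp(2*I*pi/5)) + 1*(exp(2*I*pi/5))*conj(exp(4*I*pi/5)) + 1*(exp(-2*I*pi/5))*conj(exp(-4*I*pi/5)) + 1*(exp(4*I*pi/5))*conj(exp(-2*I*pi/5))]
      = (1/5)[(1) + (exp(4*I*pi/5)) + (exp(-2*I*pi/5)) + (exp(2*I*pi/5)) + (exp(-4*I*pi/5))] = 0/5 = 0
  <chi_2*chi_1, chi_2> = (1/5)[1*(1)*conj(1) + 1*(exp(-4*I*pi/5))*conj(exp(4*I*pi/5)) + 1*(exp(2*I*pi/5))*conj(exp(-2*I*pi/5)) + 1*(exp(-2*I*pi/5))*conj(exp(2*I*pi/5)) + 1*(exp(4*I*pi/5))*conj(exp(-4*I*pi/5))]
      = (1/5)[(1) + (exp(2*I*pi/5)) + (exp(4*I*pi/5)) + (exp(-4*I*pi/5)) + (exp(-2*I*pi/5))] = 0/5 = 0
  <chi_2*chi_1, chi_3> = (1/5)[1*(1)*conj(1) + 1*(exp(-4*I*pi/5))*conj(exp(-4*I*pi/5)) + 1*(exp(2*I*pi/5))*conj(exp(2*I*pi/5)) + 1*(exp(-2*I*pi/5))*conj(exp(-2*I*pi/5)) + 1*(exp(4*I*pi/5))*conj(exp(4*I*pi/5))]
      = (1/5)[(1) + (1) + (1) + (1) + (1)] = 5/5 = 1
  <chi_2*chi_1, chi_4> = (1/5)[1*(1)*conj(1) + 1*(exp(-4*I*pi/5))*conj(exp(-2*I*pi/5)) + 1*(exp(2*I*pi/5))*conj(exp(-4*I*pi/5)) + 1*(exp(-2*I*pi/5))*conj(exp(4*I*pi/5)) + 1*(exp(4*I*pi/5))*conj(exp(2*I*pi/5))]
      = (1/5)[(1) + (exp(-2*I*pi/5)) + (exp(-4*I*pi/5)) + (exp(4*I*pi/5)) + (exp(2*I*pi/5))] = 0/5 = 0
(Exp terms are combined using exp(i*s)*conj(exp(i*t)) = exp(i*(s-t)), and sums of them are collapsed using the identity that for every m > 1 the m distinct m-th roots of unity sum to 0, e.g. 1 + exp(2*I*pi/3) + exp(-2*I*pi/3) = 0.)
Hence the multiplicities are chi_3: 1. Dimension check: dim(chi_2)*dim(chi_1) = 1*1 = 1 and sum (mult * dim) = 1*1 = 1.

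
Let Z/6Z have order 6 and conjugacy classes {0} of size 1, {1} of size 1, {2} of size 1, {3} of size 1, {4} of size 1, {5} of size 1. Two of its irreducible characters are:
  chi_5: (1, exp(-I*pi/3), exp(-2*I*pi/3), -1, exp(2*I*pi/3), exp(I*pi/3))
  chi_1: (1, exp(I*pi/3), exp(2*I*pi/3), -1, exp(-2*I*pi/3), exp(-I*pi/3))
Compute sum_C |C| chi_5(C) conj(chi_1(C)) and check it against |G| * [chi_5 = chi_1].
Sum = 0; so <chi_5, chi_1> = 0 (distinct irreducibles are orthogonal).

Explanation: Compute term by term over conjugacy classes (|C| * chi_5(C) * conj(chi_1(C))):
  1*(1)*conj(1) + 1*(exp(-I*pi/3))*conj(exp(I*pi/3)) + 1*(exp(-2*I*pi/3))*conj(exp(2*I*pi/3)) + 1*(-1)*conj(-1) + 1*(exp(2*I*pi/3))*conj(exp(-2*I*pi/3)) + 1*(exp(I*pi/3))*conj(exp(-I*pi/3))
  = (1) + (exp(-2*I*pi/3)) + (exp(2*I*pi/3)) + (1) + (exp(-2*I*pi/3)) + (exp(2*I*pi/3))
  = 0.
(Exp terms are combined using exp(i*s)*conj(exp(i*t)) = exp(i*(s-t)), and sums of them are collapsed using the identity that for every m > 1 the m distinct m-th roots of unity sum to 0, e.g. 1 + exp(2*I*pi/3) + exp(-2*I*pi/3) = 0.)
Dividing by |G| = 6 gives 0/6 = 0, matching the row-orthogonality relation <chi_5, chi_1> = [chi_5 = chi_1].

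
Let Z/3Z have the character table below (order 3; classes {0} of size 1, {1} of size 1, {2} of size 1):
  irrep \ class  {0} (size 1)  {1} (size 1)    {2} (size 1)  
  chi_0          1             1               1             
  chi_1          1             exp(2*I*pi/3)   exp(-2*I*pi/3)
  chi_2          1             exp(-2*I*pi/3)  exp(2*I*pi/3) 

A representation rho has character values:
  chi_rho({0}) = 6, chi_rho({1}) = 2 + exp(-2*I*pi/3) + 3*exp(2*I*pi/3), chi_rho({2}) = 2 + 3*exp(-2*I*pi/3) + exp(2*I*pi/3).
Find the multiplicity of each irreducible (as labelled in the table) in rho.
Multiplicities: chi_0: 2, chi_1: 3, chi_2: 1.

Reasoning: Use <chi_rho, chi> = (1/|G|) sum_C |C| * chi_rho(C) * conj(chi(C)) with |G| = 3 for each irreducible chi in the table:
  <chi_rho, chi_0> = (1/3)[1*(6)*conj(1) + 1*(2 + exp(-2*I*pi/3) + 3*exp(2*I*pi/3))*conj(1) + 1*(2 + 3*exp(-2*I*pi/3) + exp(2*I*pi/3))*conj(1)]
      = (1/3)[(6) + (2 + exp(-2*I*pi/3) + 3*exp(2*I*pi/3)) + (2 + 3*exp(-2*I*pi/3) + exp(2*I*pi/3))] = 6/3 = 2
  <chi_rho, chi_1> = (1/3)[1*(6)*conj(1) + 1*(2 + exp(-2*I*pi/3) + 3*exp(2*I*pi/3))*conj(exp(2*I*pi/3)) + 1*(2 + 3*exp(-2*I*pi/3) + exp(2*I*pi/3))*conj(exp(-2*I*pi/3))]
      = (1/3)[(6) + (3 + 2*exp(-2*I*pi/3) + exp(2*I*pi/3)) + (3 + exp(-2*I*pi/3) + 2*exp(2*I*pi/3))] = 9/3 = 3
  <chi_rho, chi_2> = (1/3)[1*(6)*conj(1) + 1*(2 + exp(-2*I*pi/3) + 3*exp(2*I*pi/3))*conj(exp(-2*I*pi/3)) + 1*(2 + 3*exp(-2*I*pi/3) + exp(2*I*pi/3))*conj(exp(2*I*pi/3))]
      = (1/3)[(6) + (1 + 3*exp(-2*I*pi/3) + 2*exp(2*I*pi/3)) + (1 + 2*exp(-2*I*pi/3) + 3*exp(2*I*pi/3))] = 3/3 = 1
(Exp terms are combined using exp(i*s)*conj(exp(i*t)) = exp(i*(s-t)), and sums of them are collapsed using the identity that for every m > 1 the m distinct m-th roots of unity sum to 0, e.g. 1 + exp(2*I*pi/3) + exp(-2*I*pi/3) = 0.)
Dimension check: dim(rho) = sum (mult * dim) = 2*1 + 3*1 + 1*1 = 6 = chi_rho(e) = 6.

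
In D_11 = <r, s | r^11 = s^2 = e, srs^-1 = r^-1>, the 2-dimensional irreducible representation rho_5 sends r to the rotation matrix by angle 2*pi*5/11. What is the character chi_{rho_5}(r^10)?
chi_{rho_5}(r^10) = 2*cos(2*pi*5*10/11) = -2*cos(pi/11)

Why: rho_5(r^10) is rotation by angle 2*pi*5*10/11, whose trace is 2*cos(2*pi*5*10/11) = -2*cos(pi/11).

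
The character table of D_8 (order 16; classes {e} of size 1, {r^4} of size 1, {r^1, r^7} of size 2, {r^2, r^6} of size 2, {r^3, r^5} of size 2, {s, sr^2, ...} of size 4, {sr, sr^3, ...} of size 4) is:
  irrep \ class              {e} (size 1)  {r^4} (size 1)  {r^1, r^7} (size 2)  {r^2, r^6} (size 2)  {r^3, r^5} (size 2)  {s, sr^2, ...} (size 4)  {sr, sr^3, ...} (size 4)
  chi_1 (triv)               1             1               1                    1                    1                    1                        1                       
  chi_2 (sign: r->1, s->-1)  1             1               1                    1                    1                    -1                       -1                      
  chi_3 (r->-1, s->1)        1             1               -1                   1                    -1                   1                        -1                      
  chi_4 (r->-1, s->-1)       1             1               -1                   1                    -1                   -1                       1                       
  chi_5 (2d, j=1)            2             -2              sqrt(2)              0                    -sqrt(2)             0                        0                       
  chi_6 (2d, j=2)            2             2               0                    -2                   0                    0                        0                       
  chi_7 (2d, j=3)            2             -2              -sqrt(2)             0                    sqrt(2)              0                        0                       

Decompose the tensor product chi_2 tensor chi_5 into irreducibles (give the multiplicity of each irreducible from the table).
chi_2 tensor chi_5 = chi_5 (all other irreducibles have multiplicity 0).

Explanation: The character of a tensor product is the pointwise product (chi_2 * chi_5)(C) = chi_2(C) * chi_5(C):
  {e}: (1)*(2), {r^4}: (1)*(-2), {r^1, r^7}: (1)*(sqrt(2)), {r^2, r^6}: (1)*(0), {r^3, r^5}: (1)*(-sqrt(2)), {s, sr^2, ...}: (-1)*(0), {sr, sr^3, ...}: (-1)*(0)
so (chi_2 * chi_5) takes values
  {e} -> 2, {r^4} -> -2, {r^1, r^7} -> sqrt(2), {r^2, r^6} -> 0, {r^3, r^5} -> -sqrt(2), {s, sr^2, ...} -> 0, {sr, sr^3, ...} -> 0.
Now take the inner product of this character with each irreducible chi from the table, <chi_2*chi_5, chi> = (1/16) sum_C |C| (chi_2*chi_5)(C) conj(chi(C)):
  <chi_2*chi_5, chi_1> = (1/16)[1*(2)*conj(1) + 1*(-2)*conj(1) + 2*(sqrt(2))*conj(1) + 2*(0)*conj(1) + 2*(-sqrt(2))*conj(1) + 4*(0)*conj(1) + 4*(0)*conj(1)]
      = (1/16)[(2) + (-2) + (2*sqrt(2)) + (0) + (-2*sqrt(2)) + (0) + (0)] = 0/16 = 0
  <chi_2*chi_5, chi_2> = (1/16)[1*(2)*conj(1) + 1*(-2)*conj(1) + 2*(sqrt(2))*conj(1) + 2*(0)*conj(1) + 2*(-sqrt(2))*conj(1) + 4*(0)*conj(-1) + 4*(0)*conj(-1)]
      = (1/16)[(2) + (-2) + (2*sqrt(2)) + (0) + (-2*sqrt(2)) + (0) + (0)] = 0/16 = 0
  <chi_2*chi_5, chi_3> = (1/16)[1*(2)*conj(1) + 1*(-2)*conj(1) + 2*(sqrt(2))*conj(-1) + 2*(0)*conj(1) + 2*(-sqrt(2))*conj(-1) + 4*(0)*conj(1) + 4*(0)*conj(-1)]
      = (1/16)[(2) + (-2) + (-2*sqrt(2)) + (0) + (2*sqrt(2)) + (0) + (0)] = 0/16 = 0
  <chi_2*chi_5, chi_4> = (1/16)[1*(2)*conj(1) + 1*(-2)*conj(1) + 2*(sqrt(2))*conj(-1) + 2*(0)*conj(1) + 2*(-sqrt(2))*conj(-1) + 4*(0)*conj(-1) + 4*(0)*conj(1)]
      = (1/16)[(2) + (-2) + (-2*sqrt(2)) + (0) + (2*sqrt(2)) + (0) + (0)] = 0/16 = 0
  <chi_2*chi_5, chi_5> = (1/16)[1*(2)*conj(2) + 1*(-2)*conj(-2) + 2*(sqrt(2))*conj(sqrt(2)) + 2*(0)*conj(0) + 2*(-sqrt(2))*conj(-sqrt(2)) + 4*(0)*conj(0) + 4*(0)*conj(0)]
      = (1/16)[(4) + (4) + (4) + (0) + (4) + (0) + (0)] = 16/16 = 1
  <chi_2*chi_5, chi_6> = (1/16)[1*(2)*conj(2) + 1*(-2)*conj(2) + 2*(sqrt(2))*conj(0) + 2*(0)*conj(-2) + 2*(-sqrt(2))*conj(0) + 4*(0)*conj(0) + 4*(0)*conj(0)]
      = (1/16)[(4) + (-4) + (0) + (0) + (0) + (0) + (0)] = 0/16 = 0
  <chi_2*chi_5, chi_7> = (1/16)[1*(2)*conj(2) + 1*(-2)*conj(-2) + 2*(sqrt(2))*conj(-sqrt(2)) + 2*(0)*conj(0) + 2*(-sqrt(2))*conj(sqrt(2)) + 4*(0)*conj(0) + 4*(0)*conj(0)]
      = (1/16)[(4) + (4) + (-4) + (0) + (-4) + (0) + (0)] = 0/16 = 0
Hence the multiplicities are chi_5: 1. Dimension check: dim(chi_2)*dim(chi_5) = 1*2 = 2 and sum (mult * dim) = 1*2 = 2.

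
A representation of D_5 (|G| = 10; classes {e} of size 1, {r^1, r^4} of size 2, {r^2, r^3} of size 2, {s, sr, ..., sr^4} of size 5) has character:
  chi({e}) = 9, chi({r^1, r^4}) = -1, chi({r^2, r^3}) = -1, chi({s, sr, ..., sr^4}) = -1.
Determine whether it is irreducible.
Not irreducible (reducible): <chi, chi> = 9 > 1.

Explanation: <chi, chi> = (1/|G|) sum_C |C| * |chi(C)|^2 = (1/10)[1*|9|^2 + 2*|-1|^2 + 2*|-1|^2 + 5*|-1|^2]
  = (1/10)[(81) + (2) + (2) + (5)] = 90/10 = 9.
A character is irreducible iff <chi, chi> = 1, so this representation is reducible.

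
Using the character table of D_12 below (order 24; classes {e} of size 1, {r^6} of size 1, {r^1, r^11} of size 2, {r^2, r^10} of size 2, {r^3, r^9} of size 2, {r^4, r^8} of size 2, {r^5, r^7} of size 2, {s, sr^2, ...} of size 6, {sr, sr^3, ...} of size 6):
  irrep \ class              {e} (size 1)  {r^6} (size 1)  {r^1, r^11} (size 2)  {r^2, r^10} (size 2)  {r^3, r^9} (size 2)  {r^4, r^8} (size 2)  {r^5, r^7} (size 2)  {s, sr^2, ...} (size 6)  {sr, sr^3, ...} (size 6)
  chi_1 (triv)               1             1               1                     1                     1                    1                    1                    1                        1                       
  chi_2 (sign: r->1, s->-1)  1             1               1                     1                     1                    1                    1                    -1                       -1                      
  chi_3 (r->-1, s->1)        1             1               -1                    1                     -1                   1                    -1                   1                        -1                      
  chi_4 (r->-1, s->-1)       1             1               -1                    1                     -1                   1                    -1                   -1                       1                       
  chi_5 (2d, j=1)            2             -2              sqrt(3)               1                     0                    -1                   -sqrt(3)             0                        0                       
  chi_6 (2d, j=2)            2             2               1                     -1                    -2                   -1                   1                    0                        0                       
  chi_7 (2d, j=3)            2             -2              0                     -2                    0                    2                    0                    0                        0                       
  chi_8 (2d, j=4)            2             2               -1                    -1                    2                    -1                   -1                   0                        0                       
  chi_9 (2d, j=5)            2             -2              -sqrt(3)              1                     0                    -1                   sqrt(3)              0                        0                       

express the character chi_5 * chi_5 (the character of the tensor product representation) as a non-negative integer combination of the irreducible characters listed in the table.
chi_5 tensor chi_5 = chi_1 + chi_2 + chi_6 (all other irreducibles have multiplicity 0).

Justification: The character of a tensor product is the pointwise product (chi_5 * chi_5)(C) = chi_5(C) * chi_5(C):
  {e}: (2)*(2), {r^6}: (-2)*(-2), {r^1, r^11}: (sqrt(3))*(sqrt(3)), {r^2, r^10}: (1)*(1), {r^3, r^9}: (0)*(0), {r^4, r^8}: (-1)*(-1), {r^5, r^7}: (-sqrt(3))*(-sqrt(3)), {s, sr^2, ...}: (0)*(0), {sr, sr^3, ...}: (0)*(0)
so (chi_5 * chi_5) takes values
  {e} -> 4, {r^6} -> 4, {r^1, r^11} -> 3, {r^2, r^10} -> 1, {r^3, r^9} -> 0, {r^4, r^8} -> 1, {r^5, r^7} -> 3, {s, sr^2, ...} -> 0, {sr, sr^3, ...} -> 0.
Now take the inner product of this character with each irreducible chi from the table, <chi_5*chi_5, chi> = (1/24) sum_C |C| (chi_5*chi_5)(C) conj(chi(C)):
  <chi_5*chi_5, chi_1> = (1/24)[1*(4)*conj(1) + 1*(4)*conj(1) + 2*(3)*conj(1) + 2*(1)*conj(1) + 2*(0)*conj(1) + 2*(1)*conj(1) + 2*(3)*conj(1) + 6*(0)*conj(1) + 6*(0)*conj(1)]
      = (1/24)[(4) + (4) + (6) + (2) + (0) + (2) + (6) + (0) + (0)] = 24/24 = 1
  <chi_5*chi_5, chi_2> = (1/24)[1*(4)*conj(1) + 1*(4)*conj(1) + 2*(3)*conj(1) + 2*(1)*conj(1) + 2*(0)*conj(1) + 2*(1)*conj(1) + 2*(3)*conj(1) + 6*(0)*conj(-1) + 6*(0)*conj(-1)]
      = (1/24)[(4) + (4) + (6) + (2) + (0) + (2) + (6) + (0) + (0)] = 24/24 = 1
  <chi_5*chi_5, chi_3> = (1/24)[1*(4)*conj(1) + 1*(4)*conj(1) + 2*(3)*conj(-1) + 2*(1)*conj(1) + 2*(0)*conj(-1) + 2*(1)*conj(1) + 2*(3)*conj(-1) + 6*(0)*conj(1) + 6*(0)*conj(-1)]
      = (1/24)[(4) + (4) + (-6) + (2) + (0) + (2) + (-6) + (0) + (0)] = 0/24 = 0
  <chi_5*chi_5, chi_4> = (1/24)[1*(4)*conj(1) + 1*(4)*conj(1) + 2*(3)*conj(-1) + 2*(1)*conj(1) + 2*(0)*conj(-1) + 2*(1)*conj(1) + 2*(3)*conj(-1) + 6*(0)*conj(-1) + 6*(0)*conj(1)]
      = (1/24)[(4) + (4) + (-6) + (2) + (0) + (2) + (-6) + (0) + (0)] = 0/24 = 0
  <chi_5*chi_5, chi_5> = (1/24)[1*(4)*conj(2) + 1*(4)*conj(-2) + 2*(3)*conj(sqrt(3)) + 2*(1)*conj(1) + 2*(0)*conj(0) + 2*(1)*conj(-1) + 2*(3)*conj(-sqrt(3)) + 6*(0)*conj(0) + 6*(0)*conj(0)]
      = (1/24)[(8) + (-8) + (6*sqrt(3)) + (2) + (0) + (-2) + (-6*sqrt(3)) + (0) + (0)] = 0/24 = 0
  <chi_5*chi_5, chi_6> = (1/24)[1*(4)*conj(2) + 1*(4)*conj(2) + 2*(3)*conj(1) + 2*(1)*conj(-1) + 2*(0)*conj(-2) + 2*(1)*conj(-1) + 2*(3)*conj(1) + 6*(0)*conj(0) + 6*(0)*conj(0)]
      = (1/24)[(8) + (8) + (6) + (-2) + (0) + (-2) + (6) + (0) + (0)] = 24/24 = 1
  <chi_5*chi_5, chi_7> = (1/24)[1*(4)*conj(2) + 1*(4)*conj(-2) + 2*(3)*conj(0) + 2*(1)*conj(-2) + 2*(0)*conj(0) + 2*(1)*conj(2) + 2*(3)*conj(0) + 6*(0)*conj(0) + 6*(0)*conj(0)]
      = (1/24)[(8) + (-8) + (0) + (-4) + (0) + (4) + (0) + (0) + (0)] = 0/24 = 0
  <chi_5*chi_5, chi_8> = (1/24)[1*(4)*conj(2) + 1*(4)*conj(2) + 2*(3)*conj(-1) + 2*(1)*conj(-1) + 2*(0)*conj(2) + 2*(1)*conj(-1) + 2*(3)*conj(-1) + 6*(0)*conj(0) + 6*(0)*conj(0)]
      = (1/24)[(8) + (8) + (-6) + (-2) + (0) + (-2) + (-6) + (0) + (0)] = 0/24 = 0
  <chi_5*chi_5, chi_9> = (1/24)[1*(4)*conj(2) + 1*(4)*conj(-2) + 2*(3)*conj(-sqrt(3)) + 2*(1)*conj(1) + 2*(0)*conj(0) + 2*(1)*conj(-1) + 2*(3)*conj(sqrt(3)) + 6*(0)*conj(0) + 6*(0)*conj(0)]
      = (1/24)[(8) + (-8) + (-6*sqrt(3)) + (2) + (0) + (-2) + (6*sqrt(3)) + (0) + (0)] = 0/24 = 0
Hence the multiplicities are chi_1: 1, chi_2: 1, chi_6: 1. Dimension check: dim(chi_5)*dim(chi_5) = 2*2 = 4 and sum (mult * dim) = 1*1 + 1*1 + 1*2 = 4.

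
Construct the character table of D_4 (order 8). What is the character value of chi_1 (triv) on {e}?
Conjugacy classes: {e} of size 1, {r^2} of size 1, {r^1, r^3} of size 2, {s, sr^2, ...} of size 2, {sr, sr^3, ...} of size 2.
Character table:
  irrep \ class              {e} (size 1)  {r^2} (size 1)  {r^1, r^3} (size 2)  {s, sr^2, ...} (size 2)  {sr, sr^3, ...} (size 2)
  chi_1 (triv)               1             1               1                    1                        1                       
  chi_2 (sign: r->1, s->-1)  1             1               1                    -1                       -1                      
  chi_3 (r->-1, s->1)        1             1               -1                   1                        -1                      
  chi_4 (r->-1, s->-1)       1             1               -1                   -1                       1                       
  chi_5 (2d, j=1)            2             -2              0                    0                        0                       

Spot check: chi_1 (triv) on {e} = 1.

Proof sketch: D_4 has order 2*4 = 8 with 5 conjugacy classes, hence 5 irreducibles. Sum of squared dims 1 + 1 + 1 + 1 + 4 = 8 = |G|. Linear characters come from the abelianisation; the 2-dimensional irreps have character r^k -> 2*cos(2*pi*j*k/4), reflections -> 0.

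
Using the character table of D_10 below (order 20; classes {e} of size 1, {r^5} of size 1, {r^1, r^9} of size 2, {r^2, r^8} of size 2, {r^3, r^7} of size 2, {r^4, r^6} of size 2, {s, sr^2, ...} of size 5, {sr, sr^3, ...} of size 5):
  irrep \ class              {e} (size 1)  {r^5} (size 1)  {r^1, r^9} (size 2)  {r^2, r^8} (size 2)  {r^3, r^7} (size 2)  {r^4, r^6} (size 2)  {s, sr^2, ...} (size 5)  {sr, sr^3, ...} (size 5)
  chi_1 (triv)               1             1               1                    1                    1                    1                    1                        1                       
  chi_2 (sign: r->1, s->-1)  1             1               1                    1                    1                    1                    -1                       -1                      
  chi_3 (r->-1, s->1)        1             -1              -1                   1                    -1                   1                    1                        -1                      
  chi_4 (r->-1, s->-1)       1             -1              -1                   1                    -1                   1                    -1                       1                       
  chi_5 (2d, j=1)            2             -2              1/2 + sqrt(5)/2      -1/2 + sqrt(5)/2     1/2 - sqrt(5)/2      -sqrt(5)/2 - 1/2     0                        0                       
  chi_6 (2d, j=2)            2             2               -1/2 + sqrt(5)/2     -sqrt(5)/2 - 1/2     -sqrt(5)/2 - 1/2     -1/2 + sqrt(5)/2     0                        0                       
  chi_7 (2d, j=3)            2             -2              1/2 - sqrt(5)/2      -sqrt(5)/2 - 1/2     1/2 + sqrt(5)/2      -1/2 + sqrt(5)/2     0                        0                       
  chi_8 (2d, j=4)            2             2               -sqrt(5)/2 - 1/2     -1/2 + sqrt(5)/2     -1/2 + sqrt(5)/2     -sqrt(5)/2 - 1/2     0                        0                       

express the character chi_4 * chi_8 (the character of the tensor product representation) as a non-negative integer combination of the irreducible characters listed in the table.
chi_4 tensor chi_8 = chi_5 (all other irreducibles have multiplicity 0).

Details: The character of a tensor product is the pointwise product (chi_4 * chi_8)(C) = chi_4(C) * chi_8(C):
  {e}: (1)*(2), {r^5}: (-1)*(2), {r^1, r^9}: (-1)*(-sqrt(5)/2 - 1/2), {r^2, r^8}: (1)*(-1/2 + sqrt(5)/2), {r^3, r^7}: (-1)*(-1/2 + sqrt(5)/2), {r^4, r^6}: (1)*(-sqrt(5)/2 - 1/2), {s, sr^2, ...}: (-1)*(0), {sr, sr^3, ...}: (1)*(0)
so (chi_4 * chi_8) takes values
  {e} -> 2, {r^5} -> -2, {r^1, r^9} -> 1/2 + sqrt(5)/2, {r^2, r^8} -> -1/2 + sqrt(5)/2, {r^3, r^7} -> 1/2 - sqrt(5)/2, {r^4, r^6} -> -sqrt(5)/2 - 1/2, {s, sr^2, ...} -> 0, {sr, sr^3, ...} -> 0.
Now take the inner product of this character with each irreducible chi from the table, <chi_4*chi_8, chi> = (1/20) sum_C |C| (chi_4*chi_8)(C) conj(chi(C)):
  <chi_4*chi_8, chi_1> = (1/20)[1*(2)*conj(1) + 1*(-2)*conj(1) + 2*(1/2 + sqrt(5)/2)*conj(1) + 2*(-1/2 + sqrt(5)/2)*conj(1) + 2*(1/2 - sqrt(5)/2)*conj(1) + 2*(-sqrt(5)/2 - 1/2)*conj(1) + 5*(0)*conj(1) + 5*(0)*conj(1)]
      = (1/20)[(2) + (-2) + (1 + sqrt(5)) + (-1 + sqrt(5)) + (1 - sqrt(5)) + (-sqrt(5) - 1) + (0) + (0)] = 0/20 = 0
  <chi_4*chi_8, chi_2> = (1/20)[1*(2)*conj(1) + 1*(-2)*conj(1) + 2*(1/2 + sqrt(5)/2)*conj(1) + 2*(-1/2 + sqrt(5)/2)*conj(1) + 2*(1/2 - sqrt(5)/2)*conj(1) + 2*(-sqrt(5)/2 - 1/2)*conj(1) + 5*(0)*conj(-1) + 5*(0)*conj(-1)]
      = (1/20)[(2) + (-2) + (1 + sqrt(5)) + (-1 + sqrt(5)) + (1 - sqrt(5)) + (-sqrt(5) - 1) + (0) + (0)] = 0/20 = 0
  <chi_4*chi_8, chi_3> = (1/20)[1*(2)*conj(1) + 1*(-2)*conj(-1) + 2*(1/2 + sqrt(5)/2)*conj(-1) + 2*(-1/2 + sqrt(5)/2)*conj(1) + 2*(1/2 - sqrt(5)/2)*conj(-1) + 2*(-sqrt(5)/2 - 1/2)*conj(1) + 5*(0)*conj(1) + 5*(0)*conj(-1)]
      = (1/20)[(2) + (2) + (-sqrt(5) - 1) + (-1 + sqrt(5)) + (-1 + sqrt(5)) + (-sqrt(5) - 1) + (0) + (0)] = 0/20 = 0
  <chi_4*chi_8, chi_4> = (1/20)[1*(2)*conj(1) + 1*(-2)*conj(-1) + 2*(1/2 + sqrt(5)/2)*conj(-1) + 2*(-1/2 + sqrt(5)/2)*conj(1) + 2*(1/2 - sqrt(5)/2)*conj(-1) + 2*(-sqrt(5)/2 - 1/2)*conj(1) + 5*(0)*conj(-1) + 5*(0)*conj(1)]
      = (1/20)[(2) + (2) + (-sqrt(5) - 1) + (-1 + sqrt(5)) + (-1 + sqrt(5)) + (-sqrt(5) - 1) + (0) + (0)] = 0/20 = 0
  <chi_4*chi_8, chi_5> = (1/20)[1*(2)*conj(2) + 1*(-2)*conj(-2) + 2*(1/2 + sqrt(5)/2)*conj(1/2 + sqrt(5)/2) + 2*(-1/2 + sqrt(5)/2)*conj(-1/2 + sqrt(5)/2) + 2*(1/2 - sqrt(5)/2)*conj(1/2 - sqrt(5)/2) + 2*(-sqrt(5)/2 - 1/2)*conj(-sqrt(5)/2 - 1/2) + 5*(0)*conj(0) + 5*(0)*conj(0)]
      = (1/20)[(4) + (4) + (sqrt(5) + 3) + (3 - sqrt(5)) + (3 - sqrt(5)) + (sqrt(5) + 3) + (0) + (0)] = 20/20 = 1
  <chi_4*chi_8, chi_6> = (1/20)[1*(2)*conj(2) + 1*(-2)*conj(2) + 2*(1/2 + sqrt(5)/2)*conj(-1/2 + sqrt(5)/2) + 2*(-1/2 + sqrt(5)/2)*conj(-sqrt(5)/2 - 1/2) + 2*(1/2 - sqrt(5)/2)*conj(-sqrt(5)/2 - 1/2) + 2*(-sqrt(5)/2 - 1/2)*conj(-1/2 + sqrt(5)/2) + 5*(0)*conj(0) + 5*(0)*conj(0)]
      = (1/20)[(4) + (-4) + (2) + (-2) + (2) + (-2) + (0) + (0)] = 0/20 = 0
  <chi_4*chi_8, chi_7> = (1/20)[1*(2)*conj(2) + 1*(-2)*conj(-2) + 2*(1/2 + sqrt(5)/2)*conj(1/2 - sqrt(5)/2) + 2*(-1/2 + sqrt(5)/2)*conj(-sqrt(5)/2 - 1/2) + 2*(1/2 - sqrt(5)/2)*conj(1/2 + sqrt(5)/2) + 2*(-sqrt(5)/2 - 1/2)*conj(-1/2 + sqrt(5)/2) + 5*(0)*conj(0) + 5*(0)*conj(0)]
      = (1/20)[(4) + (4) + (-2) + (-2) + (-2) + (-2) + (0) + (0)] = 0/20 = 0
  <chi_4*chi_8, chi_8> = (1/20)[1*(2)*conj(2) + 1*(-2)*conj(2) + 2*(1/2 + sqrt(5)/2)*conj(-sqrt(5)/2 - 1/2) + 2*(-1/2 + sqrt(5)/2)*conj(-1/2 + sqrt(5)/2) + 2*(1/2 - sqrt(5)/2)*conj(-1/2 + sqrt(5)/2) + 2*(-sqrt(5)/2 - 1/2)*conj(-sqrt(5)/2 - 1/2) + 5*(0)*conj(0) + 5*(0)*conj(0)]
      = (1/20)[(4) + (-4) + (-3 - sqrt(5)) + (3 - sqrt(5)) + (-3 + sqrt(5)) + (sqrt(5) + 3) + (0) + (0)] = 0/20 = 0
Hence the multiplicities are chi_5: 1. Dimension check: dim(chi_4)*dim(chi_8) = 1*2 = 2 and sum (mult * dim) = 1*2 = 2.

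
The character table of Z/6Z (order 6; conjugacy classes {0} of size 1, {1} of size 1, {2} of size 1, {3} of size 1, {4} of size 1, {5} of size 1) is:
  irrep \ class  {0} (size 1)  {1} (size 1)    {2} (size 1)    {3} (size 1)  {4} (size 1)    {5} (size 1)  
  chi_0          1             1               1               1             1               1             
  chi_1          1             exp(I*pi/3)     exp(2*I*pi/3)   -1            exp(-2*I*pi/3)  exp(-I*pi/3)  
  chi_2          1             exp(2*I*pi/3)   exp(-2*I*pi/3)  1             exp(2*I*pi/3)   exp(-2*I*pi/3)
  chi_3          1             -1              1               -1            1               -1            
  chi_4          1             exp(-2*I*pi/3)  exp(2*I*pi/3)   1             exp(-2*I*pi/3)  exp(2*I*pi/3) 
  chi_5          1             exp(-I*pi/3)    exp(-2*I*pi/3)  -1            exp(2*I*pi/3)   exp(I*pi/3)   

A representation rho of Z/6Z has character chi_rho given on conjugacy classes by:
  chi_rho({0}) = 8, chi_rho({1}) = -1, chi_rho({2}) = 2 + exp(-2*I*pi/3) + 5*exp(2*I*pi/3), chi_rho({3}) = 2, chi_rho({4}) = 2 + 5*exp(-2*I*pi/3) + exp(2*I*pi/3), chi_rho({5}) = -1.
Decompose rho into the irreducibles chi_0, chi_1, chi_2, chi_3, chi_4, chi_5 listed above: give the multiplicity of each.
Multiplicities: chi_0: 1, chi_1: 2, chi_2: 1, chi_3: 1, chi_4: 3, chi_5: 0.

Derivation: Use <chi_rho, chi> = (1/|G|) sum_C |C| * chi_rho(C) * conj(chi(C)) with |G| = 6 for each irreducible chi in the table:
  <chi_rho, chi_0> = (1/6)[1*(8)*conj(1) + 1*(-1)*conj(1) + 1*(2 + exp(-2*I*pi/3) + 5*exp(2*I*pi/3))*conj(1) + 1*(2)*conj(1) + 1*(2 + 5*exp(-2*I*pi/3) + exp(2*I*pi/3))*conj(1) + 1*(-1)*conj(1)]
      = (1/6)[(8) + (-1) + (2 + exp(-2*I*pi/3) + 5*exp(2*I*pi/3)) + (2) + (2 + 5*exp(-2*I*pi/3) + exp(2*I*pi/3)) + (-1)] = 6/6 = 1
  <chi_rho, chi_1> = (1/6)[1*(8)*conj(1) + 1*(-1)*conj(exp(I*pi/3)) + 1*(2 + exp(-2*I*pi/3) + 5*exp(2*I*pi/3))*conj(exp(2*I*pi/3)) + 1*(2)*conj(-1) + 1*(2 + 5*exp(-2*I*pi/3) + exp(2*I*pi/3))*conj(exp(-2*I*pi/3)) + 1*(-1)*conj(exp(-I*pi/3))]
      = (1/6)[(8) + (-1 + exp(I*pi/3)) + (5 + 2*exp(-2*I*pi/3) + exp(2*I*pi/3)) + (-2) + (5 + exp(-2*I*pi/3) + 2*exp(2*I*pi/3)) + (-1 + exp(-I*pi/3))] = 12/6 = 2
  <chi_rho, chi_2> = (1/6)[1*(8)*conj(1) + 1*(-1)*conj(exp(2*I*pi/3)) + 1*(2 + exp(-2*I*pi/3) + 5*exp(2*I*pi/3))*conj(exp(-2*I*pi/3)) + 1*(2)*conj(1) + 1*(2 + 5*exp(-2*I*pi/3) + exp(2*I*pi/3))*conj(exp(2*I*pi/3)) + 1*(-1)*conj(exp(-2*I*pi/3))]
      = (1/6)[(8) + (1 + 2*exp(-I*pi/3) + 3*exp(2*I*pi/3)) + (1 + 5*exp(-2*I*pi/3) + 2*exp(2*I*pi/3)) + (2) + (1 + 2*exp(-2*I*pi/3) + 5*exp(2*I*pi/3)) + (1 + 3*exp(-2*I*pi/3) + 2*exp(I*pi/3))] = 6/6 = 1
  <chi_rho, chi_3> = (1/6)[1*(8)*conj(1) + 1*(-1)*conj(-1) + 1*(2 + exp(-2*I*pi/3) + 5*exp(2*I*pi/3))*conj(1) + 1*(2)*conj(-1) + 1*(2 + 5*exp(-2*I*pi/3) + exp(2*I*pi/3))*conj(1) + 1*(-1)*conj(-1)]
      = (1/6)[(8) + (1) + (2 + exp(-2*I*pi/3) + 5*exp(2*I*pi/3)) + (-2) + (2 + 5*exp(-2*I*pi/3) + exp(2*I*pi/3)) + (1)] = 6/6 = 1
  <chi_rho, chi_4> = (1/6)[1*(8)*conj(1) + 1*(-1)*conj(exp(-2*I*pi/3)) + 1*(2 + exp(-2*I*pi/3) + 5*exp(2*I*pi/3))*conj(exp(2*I*pi/3)) + 1*(2)*conj(1) + 1*(2 + 5*exp(-2*I*pi/3) + exp(2*I*pi/3))*conj(exp(-2*I*pi/3)) + 1*(-1)*conj(exp(2*I*pi/3))]
      = (1/6)[(8) + (1 + exp(-2*I*pi/3)) + (5 + 2*exp(-2*I*pi/3) + exp(2*I*pi/3)) + (2) + (5 + exp(-2*I*pi/3) + 2*exp(2*I*pi/3)) + (1 + exp(2*I*pi/3))] = 18/6 = 3
  <chi_rho, chi_5> = (1/6)[1*(8)*conj(1) + 1*(-1)*conj(exp(-I*pi/3)) + 1*(2 + exp(-2*I*pi/3) + 5*exp(2*I*pi/3))*conj(exp(-2*I*pi/3)) + 1*(2)*conj(-1) + 1*(2 + 5*exp(-2*I*pi/3) + exp(2*I*pi/3))*conj(exp(2*I*pi/3)) + 1*(-1)*conj(exp(I*pi/3))]
      = (1/6)[(8) + (-1 + 3*exp(-I*pi/3) + 2*exp(2*I*pi/3)) + (1 + 5*exp(-2*I*pi/3) + 2*exp(2*I*pi/3)) + (-2) + (1 + 2*exp(-2*I*pi/3) + 5*exp(2*I*pi/3)) + (-1 + 2*exp(-2*I*pi/3) + 3*exp(I*pi/3))] = 0/6 = 0
(Exp terms are combined using exp(i*s)*conj(exp(i*t)) = exp(i*(s-t)), and sums of them are collapsed using the identity that for every m > 1 the m distinct m-th roots of unity sum to 0, e.g. 1 + exp(2*I*pi/3) + exp(-2*I*pi/3) = 0.)
Dimension check: dim(rho) = sum (mult * dim) = 1*1 + 2*1 + 1*1 + 1*1 + 3*1 + 0*1 = 8 = chi_rho(e) = 8.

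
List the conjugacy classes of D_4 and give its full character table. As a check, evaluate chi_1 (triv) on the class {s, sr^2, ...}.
Conjugacy classes: {e} of size 1, {r^2} of size 1, {r^1, r^3} of size 2, {s, sr^2, ...} of size 2, {sr, sr^3, ...} of size 2.
Character table:
  irrep \ class              {e} (size 1)  {r^2} (size 1)  {r^1, r^3} (size 2)  {s, sr^2, ...} (size 2)  {sr, sr^3, ...} (size 2)
  chi_1 (triv)               1             1               1                    1                        1                       
  chi_2 (sign: r->1, s->-1)  1             1               1                    -1                       -1                      
  chi_3 (r->-1, s->1)        1             1               -1                   1                        -1                      
  chi_4 (r->-1, s->-1)       1             1               -1                   -1                       1                       
  chi_5 (2d, j=1)            2             -2              0                    0                        0                       

Spot check: chi_1 (triv) on {s, sr^2, ...} = 1.

Derivation: D_4 has order 2*4 = 8 with 5 conjugacy classes, hence 5 irreducibles. Sum of squared dims 1 + 1 + 1 + 1 + 4 = 8 = |G|. Linear characters come from the abelianisation; the 2-dimensional irreps have character r^k -> 2*cos(2*pi*j*k/4), reflections -> 0.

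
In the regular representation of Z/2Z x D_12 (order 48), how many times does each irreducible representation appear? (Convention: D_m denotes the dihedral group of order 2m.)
Each irreducible V_i of dimension d_i appears with multiplicity d_i, i.e. rho_reg = (direct sum over all irreducibles V_i) d_i V_i. The irreducible dimensions for Z/2Z x D_12 are 1, 1, 1, 1, 1, 1, 1, 1, 2, 2, 2, 2, 2, 2, 2, 2, 2, 2: 8 irreducibles of dimension 1, each with multiplicity 1; 10 irreducibles of dimension 2, each with multiplicity 2. Total dimension 8*1*1 + 10*2*2 = 48 = |G|.

General theorem: in the regular representation of a finite group G, each irreducible appears with multiplicity equal to its dimension. Check: dim(rho_reg) = sum d_i^2 = 1 + 1 + 1 + 1 + 1 + 1 + 1 + 1 + 4 + 4 + 4 + 4 + 4 + 4 + 4 + 4 + 4 + 4 = 48 = |G|.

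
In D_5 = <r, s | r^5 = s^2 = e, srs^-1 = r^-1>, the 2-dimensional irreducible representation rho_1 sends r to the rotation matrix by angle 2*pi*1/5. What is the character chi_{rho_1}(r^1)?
chi_{rho_1}(r^1) = 2*cos(2*pi*1*1/5) = -1/2 + sqrt(5)/2

Justification: rho_1(r^1) is rotation by angle 2*pi*1*1/5, whose trace is 2*cos(2*pi*1*1/5) = -1/2 + sqrt(5)/2.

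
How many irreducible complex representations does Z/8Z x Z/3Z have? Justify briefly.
24

Derivation: The number of irreducible complex representations of a finite group equals its number of conjugacy classes. Z/8Z x Z/3Z is abelian of order 24, so every element is its own conjugacy class: 24 classes, so Z/8Z x Z/3Z (order 24) has exactly 24 irreducible complex representations.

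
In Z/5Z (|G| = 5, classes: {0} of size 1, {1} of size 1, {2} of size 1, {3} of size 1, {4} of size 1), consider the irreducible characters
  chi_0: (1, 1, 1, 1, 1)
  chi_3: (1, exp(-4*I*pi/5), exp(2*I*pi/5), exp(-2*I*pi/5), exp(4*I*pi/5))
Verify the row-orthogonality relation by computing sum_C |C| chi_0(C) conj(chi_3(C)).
Sum = 0; so <chi_0, chi_3> = 0 (distinct irreducibles are orthogonal).

Proof sketch: Compute term by term over conjugacy classes (|C| * chi_0(C) * conj(chi_3(C))):
  1*(1)*conj(1) + 1*(1)*conj(exp(-4*I*pi/5)) + 1*(1)*conj(exp(2*I*pi/5)) + 1*(1)*conj(exp(-2*I*pi/5)) + 1*(1)*conj(exp(4*I*pi/5))
  = (1) + (exp(4*I*pi/5)) + (exp(-2*I*pi/5)) + (exp(2*I*pi/5)) + (exp(-4*I*pi/5))
  = 0.
(Exp terms are combined using exp(i*s)*conj(exp(i*t)) = exp(i*(s-t)), and sums of them are collapsed using the identity that for every m > 1 the m distinct m-th roots of unity sum to 0, e.g. 1 + exp(2*I*pi/3) + exp(-2*I*pi/3) = 0.)
Dividing by |G| = 5 gives 0/5 = 0, matching the row-orthogonality relation <chi_0, chi_3> = [chi_0 = chi_3].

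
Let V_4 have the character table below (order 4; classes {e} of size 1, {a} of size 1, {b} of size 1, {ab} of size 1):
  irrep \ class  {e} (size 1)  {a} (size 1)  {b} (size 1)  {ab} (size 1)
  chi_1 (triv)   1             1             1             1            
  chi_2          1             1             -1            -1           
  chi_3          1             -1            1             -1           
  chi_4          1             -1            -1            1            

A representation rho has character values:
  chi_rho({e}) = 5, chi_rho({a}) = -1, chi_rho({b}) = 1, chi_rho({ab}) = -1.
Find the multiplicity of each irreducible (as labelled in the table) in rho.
Multiplicities: chi_1: 1, chi_2: 1, chi_3: 2, chi_4: 1.

Argument: Use <chi_rho, chi> = (1/|G|) sum_C |C| * chi_rho(C) * conj(chi(C)) with |G| = 4 for each irreducible chi in the table:
  <chi_rho, chi_1> = (1/4)[1*(5)*conj(1) + 1*(-1)*conj(1) + 1*(1)*conj(1) + 1*(-1)*conj(1)]
      = (1/4)[(5) + (-1) + (1) + (-1)] = 4/4 = 1
  <chi_rho, chi_2> = (1/4)[1*(5)*conj(1) + 1*(-1)*conj(1) + 1*(1)*conj(-1) + 1*(-1)*conj(-1)]
      = (1/4)[(5) + (-1) + (-1) + (1)] = 4/4 = 1
  <chi_rho, chi_3> = (1/4)[1*(5)*conj(1) + 1*(-1)*conj(-1) + 1*(1)*conj(1) + 1*(-1)*conj(-1)]
      = (1/4)[(5) + (1) + (1) + (1)] = 8/4 = 2
  <chi_rho, chi_4> = (1/4)[1*(5)*conj(1) + 1*(-1)*conj(-1) + 1*(1)*conj(-1) + 1*(-1)*conj(1)]
      = (1/4)[(5) + (1) + (-1) + (-1)] = 4/4 = 1
Dimension check: dim(rho) = sum (mult * dim) = 1*1 + 1*1 + 2*1 + 1*1 = 5 = chi_rho(e) = 5.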